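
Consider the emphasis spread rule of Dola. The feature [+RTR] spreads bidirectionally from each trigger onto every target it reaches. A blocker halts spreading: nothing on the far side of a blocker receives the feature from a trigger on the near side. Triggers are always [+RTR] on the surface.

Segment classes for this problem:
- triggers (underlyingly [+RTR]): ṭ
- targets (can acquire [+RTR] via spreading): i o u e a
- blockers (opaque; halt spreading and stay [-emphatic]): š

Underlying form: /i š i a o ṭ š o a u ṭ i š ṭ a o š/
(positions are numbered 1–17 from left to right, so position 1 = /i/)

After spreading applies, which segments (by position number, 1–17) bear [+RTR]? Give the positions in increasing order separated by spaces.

From /ṭ/ at 6 rightward: 7 /š/ blocks.
From /ṭ/ at 6 leftward: 5 /o/ → [+RTR]; 4 /a/ → [+RTR]; 3 /i/ → [+RTR]; 2 /š/ blocks.
From /ṭ/ at 11 rightward: 12 /i/ → [+RTR]; 13 /š/ blocks.
From /ṭ/ at 11 leftward: 10 /u/ → [+RTR]; 9 /a/ → [+RTR]; 8 /o/ → [+RTR]; 7 /š/ blocks.
From /ṭ/ at 14 rightward: 15 /a/ → [+RTR]; 16 /o/ → [+RTR]; 17 /š/ blocks.
From /ṭ/ at 14 leftward: 13 /š/ blocks.
Target with no active source: position 1 stays [-emphatic].

3 4 5 6 8 9 10 11 12 14 15 16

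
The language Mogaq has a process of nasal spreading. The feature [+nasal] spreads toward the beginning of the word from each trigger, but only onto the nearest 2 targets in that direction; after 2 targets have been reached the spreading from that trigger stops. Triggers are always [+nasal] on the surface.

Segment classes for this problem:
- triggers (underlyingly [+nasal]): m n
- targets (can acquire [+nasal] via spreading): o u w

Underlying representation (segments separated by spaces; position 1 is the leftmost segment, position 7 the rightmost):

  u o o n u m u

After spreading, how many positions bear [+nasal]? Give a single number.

From /n/ at 4 leftward: 3 /o/ → [+nasal]; 2 /o/ → [+nasal]; bound reached.
From /m/ at 6 leftward: 5 /u/ → [+nasal]; 4 /n/ is itself a trigger — this domain ends here.
Targets with no active source: positions 1 7 stay [-nasal].
[+nasal] positions on the surface: 2 3 4 5 6.

5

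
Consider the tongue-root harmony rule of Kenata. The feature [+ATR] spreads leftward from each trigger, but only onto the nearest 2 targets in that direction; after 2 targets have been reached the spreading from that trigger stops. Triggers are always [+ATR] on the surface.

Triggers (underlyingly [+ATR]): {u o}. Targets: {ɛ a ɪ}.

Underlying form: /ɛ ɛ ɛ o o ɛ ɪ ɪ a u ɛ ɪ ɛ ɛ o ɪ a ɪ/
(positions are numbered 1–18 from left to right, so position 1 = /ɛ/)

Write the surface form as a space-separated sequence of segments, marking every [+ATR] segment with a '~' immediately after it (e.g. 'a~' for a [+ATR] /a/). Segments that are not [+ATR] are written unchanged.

From /o/ at 4 leftward: 3 /ɛ/ → [+ATR]; 2 /ɛ/ → [+ATR]; bound reached.
From /o/ at 5 leftward: 4 /o/ is itself a trigger — this domain ends here.
From /u/ at 10 leftward: 9 /a/ → [+ATR]; 8 /ɪ/ → [+ATR]; bound reached.
From /o/ at 15 leftward: 14 /ɛ/ → [+ATR]; 13 /ɛ/ → [+ATR]; bound reached.
Targets with no active source: positions 1 6 7 11 12 16 17 18 stay [-ATR].
[+ATR] positions on the surface: 2 3 4 5 8 9 10 13 14 15.

ɛ ɛ~ ɛ~ o~ o~ ɛ ɪ ɪ~ a~ u~ ɛ ɪ ɛ~ ɛ~ o~ ɪ a ɪ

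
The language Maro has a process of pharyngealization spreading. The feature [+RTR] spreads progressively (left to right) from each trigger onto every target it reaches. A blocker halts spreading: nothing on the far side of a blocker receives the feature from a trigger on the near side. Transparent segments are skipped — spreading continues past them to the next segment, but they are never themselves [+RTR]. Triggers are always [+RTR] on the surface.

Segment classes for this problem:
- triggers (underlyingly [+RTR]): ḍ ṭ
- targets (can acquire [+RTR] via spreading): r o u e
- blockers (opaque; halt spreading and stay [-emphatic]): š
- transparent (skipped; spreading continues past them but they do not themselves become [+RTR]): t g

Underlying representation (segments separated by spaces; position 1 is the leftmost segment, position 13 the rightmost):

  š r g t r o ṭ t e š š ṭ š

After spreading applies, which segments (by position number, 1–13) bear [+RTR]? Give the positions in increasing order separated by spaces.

From /ṭ/ at 7 rightward: 8 /t/ transparent; 9 /e/ → [+RTR]; 10 /š/ blocks.
From /ṭ/ at 12 rightward: 13 /š/ blocks.
Targets with no active source: positions 2 5 6 stay [-emphatic].

7 9 12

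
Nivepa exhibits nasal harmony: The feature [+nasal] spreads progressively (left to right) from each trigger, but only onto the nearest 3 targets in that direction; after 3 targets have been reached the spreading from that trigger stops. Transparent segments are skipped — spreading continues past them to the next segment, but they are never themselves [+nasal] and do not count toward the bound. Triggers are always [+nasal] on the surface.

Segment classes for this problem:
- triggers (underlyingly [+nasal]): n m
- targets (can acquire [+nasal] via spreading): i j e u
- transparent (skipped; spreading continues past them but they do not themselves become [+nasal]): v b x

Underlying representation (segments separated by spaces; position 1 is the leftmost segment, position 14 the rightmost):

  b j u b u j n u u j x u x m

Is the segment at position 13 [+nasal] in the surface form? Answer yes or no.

From /n/ at 7 rightward: 8 /u/ → [+nasal]; 9 /u/ → [+nasal]; 10 /j/ → [+nasal]; bound reached.
From /m/ at 14 rightward: word edge.
Targets with no active source: positions 2 3 5 6 12 stay [-nasal].
[+nasal] positions on the surface: 7 8 9 10 14.

no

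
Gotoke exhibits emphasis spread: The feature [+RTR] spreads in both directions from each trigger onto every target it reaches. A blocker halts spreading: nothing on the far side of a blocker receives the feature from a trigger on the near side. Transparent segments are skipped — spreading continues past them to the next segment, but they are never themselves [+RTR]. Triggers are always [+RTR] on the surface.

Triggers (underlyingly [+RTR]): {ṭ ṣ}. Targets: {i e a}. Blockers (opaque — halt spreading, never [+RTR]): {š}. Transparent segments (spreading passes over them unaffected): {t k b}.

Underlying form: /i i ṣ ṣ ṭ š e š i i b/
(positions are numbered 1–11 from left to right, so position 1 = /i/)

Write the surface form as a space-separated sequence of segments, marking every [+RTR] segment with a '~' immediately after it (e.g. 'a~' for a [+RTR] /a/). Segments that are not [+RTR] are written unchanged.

From /ṣ/ at 3 rightward: 4 /ṣ/ is itself a trigger — this domain ends here.
From /ṣ/ at 3 leftward: 2 /i/ → [+RTR]; 1 /i/ → [+RTR]; word edge.
From /ṣ/ at 4 rightward: 5 /ṭ/ is itself a trigger — this domain ends here.
From /ṣ/ at 4 leftward: 3 /ṣ/ is itself a trigger — this domain ends here.
From /ṭ/ at 5 rightward: 6 /š/ blocks.
From /ṭ/ at 5 leftward: 4 /ṣ/ is itself a trigger — this domain ends here.
Targets with no active source: positions 7 9 10 stay [-emphatic].
[+RTR] positions on the surface: 1 2 3 4 5.

i~ i~ ṣ~ ṣ~ ṭ~ š e š i i b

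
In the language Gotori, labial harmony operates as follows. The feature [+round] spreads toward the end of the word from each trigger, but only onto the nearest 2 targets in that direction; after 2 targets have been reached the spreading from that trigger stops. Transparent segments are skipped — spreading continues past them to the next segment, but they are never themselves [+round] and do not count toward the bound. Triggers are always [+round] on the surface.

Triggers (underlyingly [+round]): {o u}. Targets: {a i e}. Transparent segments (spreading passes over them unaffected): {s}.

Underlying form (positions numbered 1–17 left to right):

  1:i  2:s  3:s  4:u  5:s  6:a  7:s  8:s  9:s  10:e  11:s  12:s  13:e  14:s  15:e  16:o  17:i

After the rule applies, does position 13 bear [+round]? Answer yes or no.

From /u/ at 4 rightward: 5 /s/ transparent; 6 /a/ → [+round]; 7 /s/ transparent; 8 /s/ transparent; 9 /s/ transparent; 10 /e/ → [+round]; bound reached.
From /o/ at 16 rightward: 17 /i/ → [+round]; word edge.
Targets with no active source: positions 1 13 15 stay [-round].
[+round] positions on the surface: 4 6 10 16 17.

no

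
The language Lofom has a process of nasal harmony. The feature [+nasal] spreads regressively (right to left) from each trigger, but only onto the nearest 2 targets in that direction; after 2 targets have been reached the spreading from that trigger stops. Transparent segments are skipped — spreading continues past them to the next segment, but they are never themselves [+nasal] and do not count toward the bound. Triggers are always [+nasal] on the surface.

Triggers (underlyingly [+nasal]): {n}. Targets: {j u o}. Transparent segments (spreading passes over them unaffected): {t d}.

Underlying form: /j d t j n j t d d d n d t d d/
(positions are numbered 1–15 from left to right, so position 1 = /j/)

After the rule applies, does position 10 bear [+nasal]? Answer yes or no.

no

From /n/ at 5 leftward: 4 /j/ → [+nasal]; 3 /t/ transparent; 2 /d/ transparent; 1 /j/ → [+nasal]; bound reached.
From /n/ at 11 leftward: 10 /d/ transparent; 9 /d/ transparent; 8 /d/ transparent; 7 /t/ transparent; 6 /j/ → [+nasal]; 5 /n/ is itself a trigger — this domain ends here.
[+nasal] positions on the surface: 1 4 5 6 11.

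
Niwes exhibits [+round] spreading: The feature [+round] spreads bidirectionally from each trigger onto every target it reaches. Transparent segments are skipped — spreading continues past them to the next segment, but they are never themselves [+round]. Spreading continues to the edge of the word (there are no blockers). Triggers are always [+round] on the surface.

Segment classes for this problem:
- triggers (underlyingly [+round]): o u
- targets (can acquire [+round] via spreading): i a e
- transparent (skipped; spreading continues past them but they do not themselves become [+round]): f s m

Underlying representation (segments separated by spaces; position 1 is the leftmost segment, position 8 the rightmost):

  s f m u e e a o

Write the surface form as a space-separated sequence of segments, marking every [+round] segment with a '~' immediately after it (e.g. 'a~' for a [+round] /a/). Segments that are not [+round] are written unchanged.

From /u/ at 4 rightward: 5 /e/ → [+round]; 6 /e/ → [+round]; 7 /a/ → [+round]; 8 /o/ is itself a trigger — this domain ends here.
From /u/ at 4 leftward: 3 /m/ transparent; 2 /f/ transparent; 1 /s/ transparent; word edge.
From /o/ at 8 rightward: word edge.
From /o/ at 8 leftward: 7 /a/ → [+round]; 6 /e/ → [+round]; 5 /e/ → [+round]; 4 /u/ is itself a trigger — this domain ends here.
[+round] positions on the surface: 4 5 6 7 8.

s f m u~ e~ e~ a~ o~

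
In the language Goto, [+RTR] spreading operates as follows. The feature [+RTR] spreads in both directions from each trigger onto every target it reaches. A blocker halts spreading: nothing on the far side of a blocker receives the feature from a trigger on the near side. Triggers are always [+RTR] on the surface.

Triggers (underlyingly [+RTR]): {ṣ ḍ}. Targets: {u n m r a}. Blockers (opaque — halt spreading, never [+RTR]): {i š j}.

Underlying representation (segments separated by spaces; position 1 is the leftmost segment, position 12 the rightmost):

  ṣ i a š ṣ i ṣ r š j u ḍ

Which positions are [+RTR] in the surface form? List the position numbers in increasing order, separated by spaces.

1 5 7 8 11 12

From /ṣ/ at 1 rightward: 2 /i/ blocks.
From /ṣ/ at 1 leftward: word edge.
From /ṣ/ at 5 rightward: 6 /i/ blocks.
From /ṣ/ at 5 leftward: 4 /š/ blocks.
From /ṣ/ at 7 rightward: 8 /r/ → [+RTR]; 9 /š/ blocks.
From /ṣ/ at 7 leftward: 6 /i/ blocks.
From /ḍ/ at 12 rightward: word edge.
From /ḍ/ at 12 leftward: 11 /u/ → [+RTR]; 10 /j/ blocks.
Target with no active source: position 3 stays [-emphatic].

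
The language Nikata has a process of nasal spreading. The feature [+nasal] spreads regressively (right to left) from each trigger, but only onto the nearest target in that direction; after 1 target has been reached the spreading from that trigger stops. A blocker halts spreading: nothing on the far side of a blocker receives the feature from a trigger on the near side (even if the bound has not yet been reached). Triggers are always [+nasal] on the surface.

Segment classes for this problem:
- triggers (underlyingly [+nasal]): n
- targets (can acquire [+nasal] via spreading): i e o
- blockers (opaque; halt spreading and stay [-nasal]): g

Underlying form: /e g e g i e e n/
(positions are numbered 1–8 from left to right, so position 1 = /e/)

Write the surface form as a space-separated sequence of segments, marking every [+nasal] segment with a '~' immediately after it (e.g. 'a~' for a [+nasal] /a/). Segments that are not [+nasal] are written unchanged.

From /n/ at 8 leftward: 7 /e/ → [+nasal]; bound reached.
Targets with no active source: positions 1 3 5 6 stay [-nasal].
[+nasal] positions on the surface: 7 8.

e g e g i e e~ n~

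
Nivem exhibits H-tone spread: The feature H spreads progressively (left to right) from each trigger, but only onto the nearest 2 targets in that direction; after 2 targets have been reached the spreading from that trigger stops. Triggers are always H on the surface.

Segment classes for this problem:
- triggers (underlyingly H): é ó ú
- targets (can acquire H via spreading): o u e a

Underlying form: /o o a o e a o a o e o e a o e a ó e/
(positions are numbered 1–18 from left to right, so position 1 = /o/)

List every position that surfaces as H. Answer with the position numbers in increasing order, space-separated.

From /ó/ at 17 rightward: 18 /e/ → H; word edge.
Targets with no active source: positions 1 2 3 4 5 6 7 8 9 10 11 12 13 14 15 16 stay [-high tone].

17 18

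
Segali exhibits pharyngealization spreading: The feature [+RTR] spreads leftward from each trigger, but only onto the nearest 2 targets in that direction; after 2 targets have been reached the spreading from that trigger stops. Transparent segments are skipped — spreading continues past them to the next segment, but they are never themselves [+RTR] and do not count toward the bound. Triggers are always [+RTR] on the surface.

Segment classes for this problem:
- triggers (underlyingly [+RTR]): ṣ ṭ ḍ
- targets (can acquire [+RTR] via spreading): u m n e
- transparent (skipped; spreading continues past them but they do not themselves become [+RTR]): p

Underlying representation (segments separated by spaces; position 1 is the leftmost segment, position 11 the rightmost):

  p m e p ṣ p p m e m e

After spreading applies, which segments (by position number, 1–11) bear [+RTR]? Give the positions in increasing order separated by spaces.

2 3 5

From /ṣ/ at 5 leftward: 4 /p/ transparent; 3 /e/ → [+RTR]; 2 /m/ → [+RTR]; bound reached.
Targets with no active source: positions 8 9 10 11 stay [-emphatic].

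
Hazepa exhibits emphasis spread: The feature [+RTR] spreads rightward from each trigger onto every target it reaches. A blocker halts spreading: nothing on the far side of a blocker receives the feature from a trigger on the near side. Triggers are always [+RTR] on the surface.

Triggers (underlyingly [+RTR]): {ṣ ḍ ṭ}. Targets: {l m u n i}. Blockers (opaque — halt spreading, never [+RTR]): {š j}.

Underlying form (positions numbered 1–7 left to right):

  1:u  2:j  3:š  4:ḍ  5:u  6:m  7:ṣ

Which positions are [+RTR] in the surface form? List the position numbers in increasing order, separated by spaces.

4 5 6 7

From /ḍ/ at 4 rightward: 5 /u/ → [+RTR]; 6 /m/ → [+RTR]; 7 /ṣ/ is itself a trigger — this domain ends here.
From /ṣ/ at 7 rightward: word edge.
Target with no active source: position 1 stays [-emphatic].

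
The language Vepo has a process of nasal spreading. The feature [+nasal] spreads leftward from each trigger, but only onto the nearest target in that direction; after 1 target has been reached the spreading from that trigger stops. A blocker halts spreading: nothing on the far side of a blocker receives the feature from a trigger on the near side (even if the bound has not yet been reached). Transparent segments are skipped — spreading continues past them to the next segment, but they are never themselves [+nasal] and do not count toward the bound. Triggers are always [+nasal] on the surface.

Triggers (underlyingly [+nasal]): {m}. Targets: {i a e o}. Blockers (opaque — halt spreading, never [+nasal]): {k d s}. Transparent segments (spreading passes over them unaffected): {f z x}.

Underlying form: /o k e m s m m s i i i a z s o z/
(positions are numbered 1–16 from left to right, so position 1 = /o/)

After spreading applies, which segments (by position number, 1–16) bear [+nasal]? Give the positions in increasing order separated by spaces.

3 4 6 7

From /m/ at 4 leftward: 3 /e/ → [+nasal]; bound reached.
From /m/ at 6 leftward: 5 /s/ blocks.
From /m/ at 7 leftward: 6 /m/ is itself a trigger — this domain ends here.
Targets with no active source: positions 1 9 10 11 12 15 stay [-nasal].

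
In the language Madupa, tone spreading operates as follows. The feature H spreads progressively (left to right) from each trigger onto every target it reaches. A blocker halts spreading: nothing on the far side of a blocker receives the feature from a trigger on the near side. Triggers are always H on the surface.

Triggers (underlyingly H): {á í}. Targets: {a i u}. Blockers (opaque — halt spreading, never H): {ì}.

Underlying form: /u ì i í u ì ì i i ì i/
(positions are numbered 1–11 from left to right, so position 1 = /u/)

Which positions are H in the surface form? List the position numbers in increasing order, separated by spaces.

4 5

From /í/ at 4 rightward: 5 /u/ → H; 6 /ì/ blocks.
Targets with no active source: positions 1 3 8 9 11 stay [-high tone].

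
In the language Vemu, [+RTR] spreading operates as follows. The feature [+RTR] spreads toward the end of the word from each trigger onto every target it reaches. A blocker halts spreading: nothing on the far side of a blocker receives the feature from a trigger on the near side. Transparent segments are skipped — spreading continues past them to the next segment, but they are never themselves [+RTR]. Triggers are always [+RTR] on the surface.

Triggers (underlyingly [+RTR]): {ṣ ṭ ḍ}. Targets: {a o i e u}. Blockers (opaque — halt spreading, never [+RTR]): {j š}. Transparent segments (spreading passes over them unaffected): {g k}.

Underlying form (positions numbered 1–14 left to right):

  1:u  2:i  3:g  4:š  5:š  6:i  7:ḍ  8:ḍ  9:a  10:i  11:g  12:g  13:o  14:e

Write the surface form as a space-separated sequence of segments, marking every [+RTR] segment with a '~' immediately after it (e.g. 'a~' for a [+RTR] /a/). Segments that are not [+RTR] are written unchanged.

u i g š š i ḍ~ ḍ~ a~ i~ g g o~ e~

From /ḍ/ at 7 rightward: 8 /ḍ/ is itself a trigger — this domain ends here.
From /ḍ/ at 8 rightward: 9 /a/ → [+RTR]; 10 /i/ → [+RTR]; 11 /g/ transparent; 12 /g/ transparent; 13 /o/ → [+RTR]; 14 /e/ → [+RTR]; word edge.
Targets with no active source: positions 1 2 6 stay [-emphatic].
[+RTR] positions on the surface: 7 8 9 10 13 14.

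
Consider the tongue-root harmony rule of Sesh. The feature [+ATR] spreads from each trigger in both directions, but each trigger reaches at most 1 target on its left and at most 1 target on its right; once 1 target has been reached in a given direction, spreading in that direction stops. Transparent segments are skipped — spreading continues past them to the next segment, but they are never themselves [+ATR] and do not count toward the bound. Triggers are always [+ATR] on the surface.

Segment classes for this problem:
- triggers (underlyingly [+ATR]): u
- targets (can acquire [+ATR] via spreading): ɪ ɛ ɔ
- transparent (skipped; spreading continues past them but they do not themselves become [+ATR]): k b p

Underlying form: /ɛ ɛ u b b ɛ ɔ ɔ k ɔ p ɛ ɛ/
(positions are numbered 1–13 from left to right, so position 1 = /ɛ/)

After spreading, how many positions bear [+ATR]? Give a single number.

From /u/ at 3 rightward: 4 /b/ transparent; 5 /b/ transparent; 6 /ɛ/ → [+ATR]; bound reached.
From /u/ at 3 leftward: 2 /ɛ/ → [+ATR]; bound reached.
Targets with no active source: positions 1 7 8 10 12 13 stay [-ATR].
[+ATR] positions on the surface: 2 3 6.

3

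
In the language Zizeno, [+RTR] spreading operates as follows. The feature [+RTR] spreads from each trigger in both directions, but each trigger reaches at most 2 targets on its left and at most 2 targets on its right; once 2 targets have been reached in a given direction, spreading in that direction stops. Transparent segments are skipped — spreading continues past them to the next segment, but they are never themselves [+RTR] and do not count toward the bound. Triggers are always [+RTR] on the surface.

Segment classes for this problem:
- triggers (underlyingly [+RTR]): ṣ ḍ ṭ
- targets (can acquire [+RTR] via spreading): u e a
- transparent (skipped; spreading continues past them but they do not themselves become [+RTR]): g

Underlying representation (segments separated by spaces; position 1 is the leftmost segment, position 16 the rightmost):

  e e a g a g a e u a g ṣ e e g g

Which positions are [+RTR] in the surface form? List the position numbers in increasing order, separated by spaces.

From /ṣ/ at 12 rightward: 13 /e/ → [+RTR]; 14 /e/ → [+RTR]; bound reached.
From /ṣ/ at 12 leftward: 11 /g/ transparent; 10 /a/ → [+RTR]; 9 /u/ → [+RTR]; bound reached.
Targets with no active source: positions 1 2 3 5 7 8 stay [-emphatic].

9 10 12 13 14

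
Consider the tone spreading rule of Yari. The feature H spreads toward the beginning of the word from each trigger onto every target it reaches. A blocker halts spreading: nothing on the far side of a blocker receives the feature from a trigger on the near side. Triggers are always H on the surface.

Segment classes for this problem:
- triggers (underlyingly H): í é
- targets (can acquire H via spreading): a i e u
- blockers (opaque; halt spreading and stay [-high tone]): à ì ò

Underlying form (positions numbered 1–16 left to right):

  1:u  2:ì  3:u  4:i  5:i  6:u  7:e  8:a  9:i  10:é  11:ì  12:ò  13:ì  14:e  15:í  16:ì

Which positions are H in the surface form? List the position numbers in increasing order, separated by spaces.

From /é/ at 10 leftward: 9 /i/ → H; 8 /a/ → H; 7 /e/ → H; 6 /u/ → H; 5 /i/ → H; 4 /i/ → H; 3 /u/ → H; 2 /ì/ blocks.
From /í/ at 15 leftward: 14 /e/ → H; 13 /ì/ blocks.
Target with no active source: position 1 stays [-high tone].

3 4 5 6 7 8 9 10 14 15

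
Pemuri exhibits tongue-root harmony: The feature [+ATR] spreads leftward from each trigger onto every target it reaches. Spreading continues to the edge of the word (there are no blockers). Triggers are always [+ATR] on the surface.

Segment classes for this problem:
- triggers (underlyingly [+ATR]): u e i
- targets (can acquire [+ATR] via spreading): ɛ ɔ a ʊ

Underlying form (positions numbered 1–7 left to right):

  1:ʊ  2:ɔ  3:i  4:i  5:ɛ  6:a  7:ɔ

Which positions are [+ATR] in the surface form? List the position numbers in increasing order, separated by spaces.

From /i/ at 3 leftward: 2 /ɔ/ → [+ATR]; 1 /ʊ/ → [+ATR]; word edge.
From /i/ at 4 leftward: 3 /i/ is itself a trigger — this domain ends here.
Targets with no active source: positions 5 6 7 stay [-ATR].

1 2 3 4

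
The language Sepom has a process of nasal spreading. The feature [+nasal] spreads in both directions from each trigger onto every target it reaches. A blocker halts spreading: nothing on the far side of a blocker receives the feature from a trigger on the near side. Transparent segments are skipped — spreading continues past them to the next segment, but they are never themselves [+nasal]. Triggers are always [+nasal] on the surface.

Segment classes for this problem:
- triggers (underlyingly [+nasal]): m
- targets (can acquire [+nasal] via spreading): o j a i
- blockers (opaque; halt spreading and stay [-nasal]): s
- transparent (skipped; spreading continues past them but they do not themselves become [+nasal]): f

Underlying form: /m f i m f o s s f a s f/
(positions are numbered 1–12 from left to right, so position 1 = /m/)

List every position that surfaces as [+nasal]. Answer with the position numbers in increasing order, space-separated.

From /m/ at 1 rightward: 2 /f/ transparent; 3 /i/ → [+nasal]; 4 /m/ is itself a trigger — this domain ends here.
From /m/ at 1 leftward: word edge.
From /m/ at 4 rightward: 5 /f/ transparent; 6 /o/ → [+nasal]; 7 /s/ blocks.
From /m/ at 4 leftward: 3 /i/ → [+nasal]; 2 /f/ transparent; 1 /m/ is itself a trigger — this domain ends here.
Target with no active source: position 10 stays [-nasal].

1 3 4 6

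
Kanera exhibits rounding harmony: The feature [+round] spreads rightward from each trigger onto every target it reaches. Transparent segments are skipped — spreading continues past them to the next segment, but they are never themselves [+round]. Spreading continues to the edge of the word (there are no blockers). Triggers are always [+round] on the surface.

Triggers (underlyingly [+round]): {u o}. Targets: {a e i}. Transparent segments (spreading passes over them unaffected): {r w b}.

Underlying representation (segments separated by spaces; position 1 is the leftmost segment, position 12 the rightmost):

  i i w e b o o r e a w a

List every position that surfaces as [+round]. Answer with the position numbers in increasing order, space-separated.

6 7 9 10 12

From /o/ at 6 rightward: 7 /o/ is itself a trigger — this domain ends here.
From /o/ at 7 rightward: 8 /r/ transparent; 9 /e/ → [+round]; 10 /a/ → [+round]; 11 /w/ transparent; 12 /a/ → [+round]; word edge.
Targets with no active source: positions 1 2 4 stay [-round].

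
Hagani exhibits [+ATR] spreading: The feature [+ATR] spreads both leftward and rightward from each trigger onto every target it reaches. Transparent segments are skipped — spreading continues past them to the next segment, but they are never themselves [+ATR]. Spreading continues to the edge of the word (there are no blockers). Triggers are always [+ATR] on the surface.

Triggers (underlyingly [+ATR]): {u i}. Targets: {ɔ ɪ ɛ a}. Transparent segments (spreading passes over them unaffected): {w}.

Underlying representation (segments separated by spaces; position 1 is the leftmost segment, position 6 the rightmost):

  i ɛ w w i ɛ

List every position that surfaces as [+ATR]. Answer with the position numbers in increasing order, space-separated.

From /i/ at 1 rightward: 2 /ɛ/ → [+ATR]; 3 /w/ transparent; 4 /w/ transparent; 5 /i/ is itself a trigger — this domain ends here.
From /i/ at 1 leftward: word edge.
From /i/ at 5 rightward: 6 /ɛ/ → [+ATR]; word edge.
From /i/ at 5 leftward: 4 /w/ transparent; 3 /w/ transparent; 2 /ɛ/ → [+ATR]; 1 /i/ is itself a trigger — this domain ends here.

1 2 5 6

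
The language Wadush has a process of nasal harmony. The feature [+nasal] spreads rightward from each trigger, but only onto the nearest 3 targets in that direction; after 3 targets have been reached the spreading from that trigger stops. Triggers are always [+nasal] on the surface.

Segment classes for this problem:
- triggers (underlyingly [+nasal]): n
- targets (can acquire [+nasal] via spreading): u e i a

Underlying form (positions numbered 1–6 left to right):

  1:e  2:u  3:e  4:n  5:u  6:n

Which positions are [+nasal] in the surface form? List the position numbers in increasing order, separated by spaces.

4 5 6

From /n/ at 4 rightward: 5 /u/ → [+nasal]; 6 /n/ is itself a trigger — this domain ends here.
From /n/ at 6 rightward: word edge.
Targets with no active source: positions 1 2 3 stay [-nasal].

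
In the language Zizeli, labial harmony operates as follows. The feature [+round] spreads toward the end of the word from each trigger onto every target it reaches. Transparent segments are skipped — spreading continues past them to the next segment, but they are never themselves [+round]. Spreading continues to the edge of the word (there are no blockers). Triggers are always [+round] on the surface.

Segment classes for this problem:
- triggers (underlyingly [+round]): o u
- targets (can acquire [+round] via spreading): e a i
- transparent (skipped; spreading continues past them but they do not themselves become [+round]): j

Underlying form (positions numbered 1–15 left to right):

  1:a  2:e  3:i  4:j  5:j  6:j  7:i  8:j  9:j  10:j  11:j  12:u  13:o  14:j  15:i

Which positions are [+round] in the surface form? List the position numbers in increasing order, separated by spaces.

12 13 15

From /u/ at 12 rightward: 13 /o/ is itself a trigger — this domain ends here.
From /o/ at 13 rightward: 14 /j/ transparent; 15 /i/ → [+round]; word edge.
Targets with no active source: positions 1 2 3 7 stay [-round].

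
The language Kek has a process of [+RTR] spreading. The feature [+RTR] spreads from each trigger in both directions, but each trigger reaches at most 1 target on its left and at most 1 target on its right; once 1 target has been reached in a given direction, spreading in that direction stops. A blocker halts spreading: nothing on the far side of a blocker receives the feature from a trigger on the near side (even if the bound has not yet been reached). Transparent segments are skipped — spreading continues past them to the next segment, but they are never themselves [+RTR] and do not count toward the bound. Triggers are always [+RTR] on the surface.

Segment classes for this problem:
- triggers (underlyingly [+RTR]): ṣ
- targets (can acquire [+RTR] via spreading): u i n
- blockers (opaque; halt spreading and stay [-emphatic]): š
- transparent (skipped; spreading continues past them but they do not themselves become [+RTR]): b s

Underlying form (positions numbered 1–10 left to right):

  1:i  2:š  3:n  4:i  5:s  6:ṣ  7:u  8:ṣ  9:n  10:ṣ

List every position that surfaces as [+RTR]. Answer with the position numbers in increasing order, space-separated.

4 6 7 8 9 10

From /ṣ/ at 6 rightward: 7 /u/ → [+RTR]; bound reached.
From /ṣ/ at 6 leftward: 5 /s/ transparent; 4 /i/ → [+RTR]; bound reached.
From /ṣ/ at 8 rightward: 9 /n/ → [+RTR]; bound reached.
From /ṣ/ at 8 leftward: 7 /u/ → [+RTR]; bound reached.
From /ṣ/ at 10 rightward: word edge.
From /ṣ/ at 10 leftward: 9 /n/ → [+RTR]; bound reached.
Targets with no active source: positions 1 3 stay [-emphatic].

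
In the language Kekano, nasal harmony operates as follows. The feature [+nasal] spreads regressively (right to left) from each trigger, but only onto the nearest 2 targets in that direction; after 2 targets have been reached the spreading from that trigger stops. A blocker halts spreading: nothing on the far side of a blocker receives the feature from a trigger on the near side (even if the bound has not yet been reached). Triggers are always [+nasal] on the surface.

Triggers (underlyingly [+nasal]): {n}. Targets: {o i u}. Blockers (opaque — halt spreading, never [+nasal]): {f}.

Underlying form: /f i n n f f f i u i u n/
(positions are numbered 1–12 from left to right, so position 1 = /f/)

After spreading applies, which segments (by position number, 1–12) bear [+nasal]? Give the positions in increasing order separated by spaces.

From /n/ at 3 leftward: 2 /i/ → [+nasal]; 1 /f/ blocks.
From /n/ at 4 leftward: 3 /n/ is itself a trigger — this domain ends here.
From /n/ at 12 leftward: 11 /u/ → [+nasal]; 10 /i/ → [+nasal]; bound reached.
Targets with no active source: positions 8 9 stay [-nasal].

2 3 4 10 11 12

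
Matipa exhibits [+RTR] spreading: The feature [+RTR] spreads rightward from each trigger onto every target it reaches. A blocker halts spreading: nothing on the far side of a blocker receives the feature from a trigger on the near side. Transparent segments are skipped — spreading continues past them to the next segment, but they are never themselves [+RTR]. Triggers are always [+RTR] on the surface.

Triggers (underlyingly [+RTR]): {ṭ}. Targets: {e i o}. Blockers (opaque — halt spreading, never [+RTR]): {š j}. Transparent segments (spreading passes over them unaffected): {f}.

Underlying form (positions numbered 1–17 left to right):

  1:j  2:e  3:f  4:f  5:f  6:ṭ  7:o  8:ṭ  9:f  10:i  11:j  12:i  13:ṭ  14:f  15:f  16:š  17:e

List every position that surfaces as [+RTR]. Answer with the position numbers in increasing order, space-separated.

From /ṭ/ at 6 rightward: 7 /o/ → [+RTR]; 8 /ṭ/ is itself a trigger — this domain ends here.
From /ṭ/ at 8 rightward: 9 /f/ transparent; 10 /i/ → [+RTR]; 11 /j/ blocks.
From /ṭ/ at 13 rightward: 14 /f/ transparent; 15 /f/ transparent; 16 /š/ blocks.
Targets with no active source: positions 2 12 17 stay [-emphatic].

6 7 8 10 13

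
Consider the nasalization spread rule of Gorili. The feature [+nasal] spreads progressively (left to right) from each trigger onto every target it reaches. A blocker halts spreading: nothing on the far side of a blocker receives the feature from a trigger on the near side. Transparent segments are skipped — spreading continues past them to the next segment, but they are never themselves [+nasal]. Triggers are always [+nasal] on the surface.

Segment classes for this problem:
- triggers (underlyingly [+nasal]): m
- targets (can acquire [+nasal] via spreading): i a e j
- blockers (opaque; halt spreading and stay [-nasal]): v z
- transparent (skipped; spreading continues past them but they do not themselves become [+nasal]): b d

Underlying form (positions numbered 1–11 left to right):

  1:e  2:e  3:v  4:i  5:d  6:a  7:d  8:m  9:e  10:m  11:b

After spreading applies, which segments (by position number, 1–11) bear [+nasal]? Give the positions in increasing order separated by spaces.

From /m/ at 8 rightward: 9 /e/ → [+nasal]; 10 /m/ is itself a trigger — this domain ends here.
From /m/ at 10 rightward: 11 /b/ transparent; word edge.
Targets with no active source: positions 1 2 4 6 stay [-nasal].

8 9 10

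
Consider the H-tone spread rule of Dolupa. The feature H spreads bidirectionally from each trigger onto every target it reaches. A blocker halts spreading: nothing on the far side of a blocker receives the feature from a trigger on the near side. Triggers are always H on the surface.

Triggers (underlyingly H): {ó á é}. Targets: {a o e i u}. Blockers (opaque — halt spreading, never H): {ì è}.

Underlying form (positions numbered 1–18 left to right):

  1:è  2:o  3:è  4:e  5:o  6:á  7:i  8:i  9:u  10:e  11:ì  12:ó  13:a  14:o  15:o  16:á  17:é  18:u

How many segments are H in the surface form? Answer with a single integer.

14

From /á/ at 6 rightward: 7 /i/ → H; 8 /i/ → H; 9 /u/ → H; 10 /e/ → H; 11 /ì/ blocks.
From /á/ at 6 leftward: 5 /o/ → H; 4 /e/ → H; 3 /è/ blocks.
From /ó/ at 12 rightward: 13 /a/ → H; 14 /o/ → H; 15 /o/ → H; 16 /á/ is itself a trigger — this domain ends here.
From /ó/ at 12 leftward: 11 /ì/ blocks.
From /á/ at 16 rightward: 17 /é/ is itself a trigger — this domain ends here.
From /á/ at 16 leftward: 15 /o/ → H; 14 /o/ → H; 13 /a/ → H; 12 /ó/ is itself a trigger — this domain ends here.
From /é/ at 17 rightward: 18 /u/ → H; word edge.
From /é/ at 17 leftward: 16 /á/ is itself a trigger — this domain ends here.
Target with no active source: position 2 stays [-high tone].
H positions on the surface: 4 5 6 7 8 9 10 12 13 14 15 16 17 18.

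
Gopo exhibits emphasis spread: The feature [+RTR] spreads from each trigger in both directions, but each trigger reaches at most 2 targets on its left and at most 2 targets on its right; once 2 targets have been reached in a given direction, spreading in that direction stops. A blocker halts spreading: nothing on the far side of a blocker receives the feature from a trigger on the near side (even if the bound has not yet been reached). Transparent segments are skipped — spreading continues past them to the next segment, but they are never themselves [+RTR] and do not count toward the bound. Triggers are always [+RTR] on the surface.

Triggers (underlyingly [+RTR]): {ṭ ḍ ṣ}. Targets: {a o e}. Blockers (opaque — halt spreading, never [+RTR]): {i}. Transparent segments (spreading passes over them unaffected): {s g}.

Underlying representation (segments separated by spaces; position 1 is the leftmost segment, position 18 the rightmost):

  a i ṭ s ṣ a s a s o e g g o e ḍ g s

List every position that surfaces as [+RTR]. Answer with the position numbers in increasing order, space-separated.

From /ṭ/ at 3 rightward: 4 /s/ transparent; 5 /ṣ/ is itself a trigger — this domain ends here.
From /ṭ/ at 3 leftward: 2 /i/ blocks.
From /ṣ/ at 5 rightward: 6 /a/ → [+RTR]; 7 /s/ transparent; 8 /a/ → [+RTR]; bound reached.
From /ṣ/ at 5 leftward: 4 /s/ transparent; 3 /ṭ/ is itself a trigger — this domain ends here.
From /ḍ/ at 16 rightward: 17 /g/ transparent; 18 /s/ transparent; word edge.
From /ḍ/ at 16 leftward: 15 /e/ → [+RTR]; 14 /o/ → [+RTR]; bound reached.
Targets with no active source: positions 1 10 11 stay [-emphatic].

3 5 6 8 14 15 16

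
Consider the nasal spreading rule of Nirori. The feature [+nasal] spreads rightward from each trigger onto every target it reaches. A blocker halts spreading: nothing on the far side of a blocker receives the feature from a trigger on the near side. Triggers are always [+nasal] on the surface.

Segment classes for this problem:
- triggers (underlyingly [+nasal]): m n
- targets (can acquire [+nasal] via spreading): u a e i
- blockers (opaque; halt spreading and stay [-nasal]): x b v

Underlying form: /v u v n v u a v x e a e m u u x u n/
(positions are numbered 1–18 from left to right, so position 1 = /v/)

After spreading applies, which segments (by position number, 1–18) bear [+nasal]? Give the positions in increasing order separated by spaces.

From /n/ at 4 rightward: 5 /v/ blocks.
From /m/ at 13 rightward: 14 /u/ → [+nasal]; 15 /u/ → [+nasal]; 16 /x/ blocks.
From /n/ at 18 rightward: word edge.
Targets with no active source: positions 2 6 7 10 11 12 17 stay [-nasal].

4 13 14 15 18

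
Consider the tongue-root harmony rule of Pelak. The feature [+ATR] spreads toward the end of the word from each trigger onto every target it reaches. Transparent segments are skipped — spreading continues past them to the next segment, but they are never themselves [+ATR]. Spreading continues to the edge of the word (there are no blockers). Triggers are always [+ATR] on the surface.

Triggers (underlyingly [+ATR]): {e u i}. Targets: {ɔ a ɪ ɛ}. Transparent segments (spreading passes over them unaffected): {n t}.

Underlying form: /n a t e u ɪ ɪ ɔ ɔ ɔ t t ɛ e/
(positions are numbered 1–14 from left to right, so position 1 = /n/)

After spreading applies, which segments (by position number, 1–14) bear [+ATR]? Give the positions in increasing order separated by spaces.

From /e/ at 4 rightward: 5 /u/ is itself a trigger — this domain ends here.
From /u/ at 5 rightward: 6 /ɪ/ → [+ATR]; 7 /ɪ/ → [+ATR]; 8 /ɔ/ → [+ATR]; 9 /ɔ/ → [+ATR]; 10 /ɔ/ → [+ATR]; 11 /t/ transparent; 12 /t/ transparent; 13 /ɛ/ → [+ATR]; 14 /e/ is itself a trigger — this domain ends here.
From /e/ at 14 rightward: word edge.
Target with no active source: position 2 stays [-ATR].

4 5 6 7 8 9 10 13 14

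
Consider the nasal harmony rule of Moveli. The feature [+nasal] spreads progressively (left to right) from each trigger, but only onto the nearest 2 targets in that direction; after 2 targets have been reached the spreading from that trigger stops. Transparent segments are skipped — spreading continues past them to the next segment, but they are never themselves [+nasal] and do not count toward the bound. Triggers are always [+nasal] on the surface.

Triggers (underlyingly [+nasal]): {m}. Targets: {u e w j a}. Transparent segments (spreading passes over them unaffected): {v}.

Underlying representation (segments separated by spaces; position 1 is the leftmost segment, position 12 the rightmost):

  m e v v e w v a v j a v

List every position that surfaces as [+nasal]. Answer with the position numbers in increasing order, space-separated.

From /m/ at 1 rightward: 2 /e/ → [+nasal]; 3 /v/ transparent; 4 /v/ transparent; 5 /e/ → [+nasal]; bound reached.
Targets with no active source: positions 6 8 10 11 stay [-nasal].

1 2 5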